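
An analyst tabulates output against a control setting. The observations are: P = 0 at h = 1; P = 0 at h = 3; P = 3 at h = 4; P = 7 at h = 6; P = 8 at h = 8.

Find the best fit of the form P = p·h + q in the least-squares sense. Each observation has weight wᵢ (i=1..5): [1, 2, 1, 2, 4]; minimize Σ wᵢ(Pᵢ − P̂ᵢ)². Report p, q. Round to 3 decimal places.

Normal-equation sums: Σwᵢ·h·h = 363, Σwᵢ·h = 55, Σwᵢ·1 = 10.
Moment sums: Σwᵢ·h·P = 352, Σwᵢ·P = 49.
XᵀWX·[p, q]ᵀ = XᵀWP becomes [[363, 55]; [55, 10]]·[p, q]ᵀ = [352, 49]ᵀ.
Determinant 363·10 − 55² = 605.
p = (352·10 − 55·49)/605 = 15/11; q = (363·49 − 55·352)/605 = -13/5.

p = 1.364, q = -2.600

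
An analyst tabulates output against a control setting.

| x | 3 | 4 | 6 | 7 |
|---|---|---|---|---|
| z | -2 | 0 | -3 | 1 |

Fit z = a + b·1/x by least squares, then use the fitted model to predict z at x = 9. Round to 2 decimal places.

Compute the Gram sums: Σ1 = 4, Σ1/x = 25/28, Σ1/x·1/x = 1565/7056.
Moment sums: Σz = -4, Σ1/x·z = -43/42.
det = 4·(1565/7056) − (25/28)² = 635/7056.
a = ((-4)·(1565/7056) − (25/28)·(-43/42))/(635/7056) = 38/127; b = (4·(-43/42) − (25/28)·(-4))/(635/7056) = -3696/635.
At x = 9: ẑ = (38/127)·(1) + (-3696/635)·(1/9) = -662/1905.

ẑ = -0.35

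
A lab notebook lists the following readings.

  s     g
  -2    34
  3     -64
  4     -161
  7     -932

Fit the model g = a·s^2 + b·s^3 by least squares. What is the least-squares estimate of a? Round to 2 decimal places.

a = 2.00

With design matrix A, AᵀA = [[2754, 18042]; [18042, 122538]] and Aᵀg = [-48684, -331980]ᵀ.
Δ = 2754·122538 − 18042² = 11955888.
a = ((-48684)·122538 − 18042·(-331980))/11955888 = 166272/83027; b = (2754·(-331980) − 18042·(-48684))/11955888 = -249418/83027.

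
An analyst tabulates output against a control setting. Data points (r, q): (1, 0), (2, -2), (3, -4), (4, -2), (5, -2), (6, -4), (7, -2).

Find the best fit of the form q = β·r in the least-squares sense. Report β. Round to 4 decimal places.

With design matrix X, XᵀX = [[140]] and Xᵀq = [-72]ᵀ.
Hence β = -72 / 140 ≈ -0.514286.

β = -0.5143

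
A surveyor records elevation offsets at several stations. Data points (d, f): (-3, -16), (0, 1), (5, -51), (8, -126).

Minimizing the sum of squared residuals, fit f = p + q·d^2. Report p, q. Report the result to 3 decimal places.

p = 0.765, q = -1.990

Entries of XᵀX: Σ1 = 4, Σd^2 = 98, Σd^2·d^2 = 4802.
Moment sums: Σf = -192, Σd^2·f = -9483.
Normal equations: [[4, 98]; [98, 4802]]·[p, q]ᵀ = [-192, -9483]ᵀ.
Eliminating q: 4802·(row 1) − 98·(row 2) gives 9604·p = 4802·(-192) − 98·(-9483) = 7350, so p = 75/98.
Then q = ((-9483) − 98·(75/98))/4802 = -4779/2401.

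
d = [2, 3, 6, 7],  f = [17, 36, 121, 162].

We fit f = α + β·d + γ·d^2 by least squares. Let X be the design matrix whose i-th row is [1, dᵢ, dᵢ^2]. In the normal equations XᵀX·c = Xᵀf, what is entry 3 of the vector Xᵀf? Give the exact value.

12686

Entry 3 ↔ basis d^2, so (Xᵀf)_{3} = Σᵢ (d^2)·fᵢ = (4)·(17) + (9)·(36) + (36)·(121) + (49)·(162) = 12686.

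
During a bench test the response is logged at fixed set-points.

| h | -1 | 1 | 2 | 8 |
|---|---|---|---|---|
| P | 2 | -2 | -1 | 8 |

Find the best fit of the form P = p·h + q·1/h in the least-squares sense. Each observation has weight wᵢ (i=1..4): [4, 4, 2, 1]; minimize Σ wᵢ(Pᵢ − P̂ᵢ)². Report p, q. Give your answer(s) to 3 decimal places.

The normal equations are: 80·p + 11·q = 44;  11·p + (545/64)·q = -16.
(Σwᵢ·h·h = 80, Σwᵢ·h·1/h = 11, Σwᵢ·1/h·1/h = 545/64, Σwᵢ·h·P = 44, Σwᵢ·1/h·P = -16.)
Eliminating q: (545/64)·(row 1) − 11·(row 2) gives (2241/4)·p = (545/64)·44 − 11·(-16) = 8811/16, so p = 979/996.
Then q = ((-16) − 11·(979/996))/(545/64) = -784/249.

p = 0.983, q = -3.149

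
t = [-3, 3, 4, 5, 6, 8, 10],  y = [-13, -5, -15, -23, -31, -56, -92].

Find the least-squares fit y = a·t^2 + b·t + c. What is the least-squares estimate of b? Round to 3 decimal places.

With design matrix A, AᵀA = [[16435, 1917, 259]; [1917, 259, 33]; [259, 33, 7]] and Aᵀy = [-14877, -1705, -235]ᵀ.
Solving the 3×3 system (Gaussian elimination) gives a = -195811/196242, b = 30778/32707, c = -213695/196242.

b = 0.941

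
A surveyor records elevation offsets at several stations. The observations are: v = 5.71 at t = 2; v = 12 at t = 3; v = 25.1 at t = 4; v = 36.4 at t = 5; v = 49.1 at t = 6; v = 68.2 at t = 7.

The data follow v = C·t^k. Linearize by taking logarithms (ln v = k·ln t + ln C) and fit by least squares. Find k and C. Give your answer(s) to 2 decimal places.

Let Y = ln v. Fitting Y = k·ln t + ln C by least squares:
Over the data: Σln t = 8.5252, Σ(ln t)² = 13.1965, Σln v = 19.1609, Σln t·ln v = 29.3840.
Normal system: [[13.1965, 8.5252]; [8.5252, 6]]·[k, ln C]ᵀ = [29.3840, 19.1609]ᵀ.
Solving (det = 6.5005): k = 1.99286, ln C = 0.36190, so C = exp(0.36190) = 1.43606.

k = 1.99, C = 1.44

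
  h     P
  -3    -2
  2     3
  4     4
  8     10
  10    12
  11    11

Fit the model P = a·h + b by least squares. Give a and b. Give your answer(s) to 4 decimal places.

Normal-equation sums: Σh·h = 314, Σh = 32, Σ1 = 6.
Moment sums: Σh·P = 349, ΣP = 38.
Normal equations: [[314, 32]; [32, 6]]·[a, b]ᵀ = [349, 38]ᵀ.
Determinant 314·6 − 32² = 860.
a = (349·6 − 32·38)/860 = 439/430; b = (314·38 − 32·349)/860 = 191/215.

a = 1.0209, b = 0.8884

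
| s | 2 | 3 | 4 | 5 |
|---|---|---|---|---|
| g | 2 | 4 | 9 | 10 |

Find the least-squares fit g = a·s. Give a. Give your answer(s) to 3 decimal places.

AᵀA·[a]ᵀ = Aᵀg reads: 54·a = 102.
Hence a = 102 / 54 ≈ 1.88889.

a = 1.889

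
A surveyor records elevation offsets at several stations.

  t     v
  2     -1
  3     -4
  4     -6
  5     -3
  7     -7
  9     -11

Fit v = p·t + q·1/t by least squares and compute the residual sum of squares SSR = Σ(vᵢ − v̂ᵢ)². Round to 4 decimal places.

SSR = 11.9005

The normal system XᵀX·[p, q]ᵀ = Xᵀv is [[184, 6]; [6, 788029/1587600]]·[p, q]ᵀ = [-201, -277/45]ᵀ.
Eliminating q: (788029/1587600)·(row 1) − 6·(row 2) gives (10980467/198450)·p = (788029/1587600)·(-201) − 6·(-277/45) = -33252823/529200, so p = -99758469/87843736.
Then q = ((-277/45) − 6·(-99758469/87843736))/(788029/1587600) = 14561820/10980467.
Residuals: 26712961/43921868, -90931057/87843736, -39288045/21960934, 211962225/87843736, 66761051/87843736, -81398715/87843736; SSR = 1045383219/87843736.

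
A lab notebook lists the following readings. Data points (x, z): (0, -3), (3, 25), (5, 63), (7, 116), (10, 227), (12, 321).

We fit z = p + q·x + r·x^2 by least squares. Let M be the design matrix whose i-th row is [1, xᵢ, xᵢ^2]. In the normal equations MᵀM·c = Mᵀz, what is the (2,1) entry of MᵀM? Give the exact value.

Row 2 ↔ basis x, column 1 ↔ basis 1, so (MᵀM)_{2,1} = Σᵢ x = (0)·(1) + (3)·(1) + (5)·(1) + (7)·(1) + (10)·(1) + (12)·(1) = 37.

37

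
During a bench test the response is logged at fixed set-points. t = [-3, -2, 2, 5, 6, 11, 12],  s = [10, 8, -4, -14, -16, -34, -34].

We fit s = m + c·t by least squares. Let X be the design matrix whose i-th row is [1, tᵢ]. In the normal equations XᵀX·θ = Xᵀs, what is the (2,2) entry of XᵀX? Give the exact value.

343

Row 2 ↔ basis t, column 2 ↔ basis t, so (XᵀX)_{2,2} = Σᵢ (t)·(t) = (-3)·(-3) + (-2)·(-2) + (2)·(2) + (5)·(5) + (6)·(6) + (11)·(11) + (12)·(12) = 343.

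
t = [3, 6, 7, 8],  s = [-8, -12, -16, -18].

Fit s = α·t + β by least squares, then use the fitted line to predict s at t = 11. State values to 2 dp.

The normal equations are: 158·α + 24·β = -352;  24·α + 4·β = -54.
Δ = 158·4 − 24² = 56.
α = ((-352)·4 − 24·(-54))/56 = -2; β = (158·(-54) − 24·(-352))/56 = -3/2.
At t = 11: ŝ = (-2)·(11) + (-3/2)·(1) = -47/2.

ŝ = -23.50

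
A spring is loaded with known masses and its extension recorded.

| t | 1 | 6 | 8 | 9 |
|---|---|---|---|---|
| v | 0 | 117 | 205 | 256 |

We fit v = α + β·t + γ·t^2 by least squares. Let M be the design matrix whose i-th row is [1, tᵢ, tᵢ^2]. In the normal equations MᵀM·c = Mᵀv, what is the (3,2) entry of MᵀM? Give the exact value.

Row 3 ↔ basis t^2, column 2 ↔ basis t, so (MᵀM)_{3,2} = Σᵢ (t^2)·(t) = (1)·(1) + (36)·(6) + (64)·(8) + (81)·(9) = 1458.

1458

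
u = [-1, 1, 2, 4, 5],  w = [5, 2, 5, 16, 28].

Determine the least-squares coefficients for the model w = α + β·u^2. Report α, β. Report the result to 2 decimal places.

α = 1.81, β = 1.00

With design matrix X, XᵀX = [[5, 47]; [47, 899]] and Xᵀw = [56, 983]ᵀ.
Eliminating β: 899·(row 1) − 47·(row 2) gives 2286·α = 899·56 − 47·983 = 4143, so α = 1381/762.
Then β = (983 − 47·(1381/762))/899 = 761/762.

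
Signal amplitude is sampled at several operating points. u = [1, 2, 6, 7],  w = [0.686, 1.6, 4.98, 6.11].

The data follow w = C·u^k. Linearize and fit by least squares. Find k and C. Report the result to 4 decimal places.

k = 1.1045, C = 0.7073

Taking logs, ln w = k·ln u + ln C, so regress ln w on ln u.
Σln u = 4.4308, Σ(ln u)² = 7.4774, Σln w = 3.5085, Σln u·ln w = 6.7243.
Normal system: [[7.4774, 4.4308]; [4.4308, 4]]·[k, ln C]ᵀ = [6.7243, 3.5085]ᵀ.
Slope k = (n·Σln u·ln w − Σln u·Σln w)/(n·Σ(ln u)² − (Σln u)²) = (4·6.7243 − 4.4308·3.5085)/10.2775 = 1.10451; ln C = (Σln w − k·Σln u)/n = -0.34635, so C = exp(-0.34635) = 0.70726.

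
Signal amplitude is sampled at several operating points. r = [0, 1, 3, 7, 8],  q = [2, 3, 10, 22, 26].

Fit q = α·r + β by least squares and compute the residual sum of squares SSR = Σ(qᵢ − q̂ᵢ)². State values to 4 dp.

Forming MᵀM = [[123, 19]; [19, 5]] and Mᵀq = [395, 63]ᵀ gives MᵀM·[α, β]ᵀ = Mᵀq.
Eliminating β: 5·(row 1) − 19·(row 2) gives 254·α = 5·395 − 19·63 = 778, so α = 389/127.
Then β = (63 − 19·(389/127))/5 = 122/127.
Residuals: 132/127, -130/127, -19/127, -51/127, 68/127; SSR = 330/127.

SSR = 2.5984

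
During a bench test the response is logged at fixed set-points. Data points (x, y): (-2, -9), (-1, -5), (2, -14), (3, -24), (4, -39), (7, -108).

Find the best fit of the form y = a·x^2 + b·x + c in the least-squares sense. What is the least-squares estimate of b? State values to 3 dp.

Compute the Gram sums: Σx^2·x^2 = 2771, Σx^2·x = 433, Σx^2 = 83, Σx·x = 83, Σx = 13, Σ1 = 6.
Right-hand side: Σx^2·y = -6229, Σx·y = -989, Σy = -199.
Normal equations: [[2771, 433, 83]; [433, 83, 13]; [83, 13, 6]]·[a, b, c]ᵀ = [-6229, -989, -199]ᵀ.
Solving the 3×3 system (Gaussian elimination) gives a = -7055/3556, b = -3603/3556, c = -3135/889.

b = -1.013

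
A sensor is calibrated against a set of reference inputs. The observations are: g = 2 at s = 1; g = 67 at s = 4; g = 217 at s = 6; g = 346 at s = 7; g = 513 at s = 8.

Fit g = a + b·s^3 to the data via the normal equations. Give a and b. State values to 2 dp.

Entries of AᵀA: Σ1 = 5, Σs^3 = 1136, Σs^3·s^3 = 430546.
Moment sums: Σg = 1145, Σs^3·g = 432496.
Normal equations: [[5, 1136]; [1136, 430546]]·[a, b]ᵀ = [1145, 432496]ᵀ.
det = 5·430546 − 1136² = 862234.
a = (1145·430546 − 1136·432496)/862234 = 829857/431117; b = (5·432496 − 1136·1145)/862234 = 430880/431117.

a = 1.92, b = 1.00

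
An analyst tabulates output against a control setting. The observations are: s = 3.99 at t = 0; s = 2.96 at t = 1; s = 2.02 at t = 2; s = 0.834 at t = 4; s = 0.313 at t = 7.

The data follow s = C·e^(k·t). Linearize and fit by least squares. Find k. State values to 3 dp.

k = -0.373

Let Y = ln s. Fitting Y = k·t + ln C by least squares:
Σt = 14.0000, Σ(t)² = 70.0000, Σln s = 1.8290, Σt·ln s = -6.3656.
Equations: 70.0000·k + 14.0000·ln C = -6.3656;  14.0000·k + 5·ln C = 1.8290.
Δ = 70.0000·5 − (14.0000)² = 154.0000; k = (-6.3656·5 − 14.0000·1.8290)/154.0000 = -0.37295, ln C = (70.0000·1.8290 − 14.0000·-6.3656)/154.0000 = 1.41005.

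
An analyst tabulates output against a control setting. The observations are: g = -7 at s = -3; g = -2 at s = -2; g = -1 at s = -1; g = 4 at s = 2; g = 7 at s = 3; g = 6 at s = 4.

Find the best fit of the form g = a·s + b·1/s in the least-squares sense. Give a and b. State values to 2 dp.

Sums needed: Σs·s = 43, Σs·1/s = 6, Σ1/s·1/s = 257/144.
Moment sums: Σs·g = 79, Σ1/s·g = 61/6.
So MᵀM·[a, b]ᵀ = Mᵀg: [[43, 6]; [6, 257/144]]·[a, b]ᵀ = [79, 61/6]ᵀ.
det = 43·(257/144) − 6² = 5867/144.
a = (79·(257/144) − 6·(61/6))/(5867/144) = 11519/5867; b = (43·(61/6) − 6·79)/(5867/144) = -5304/5867.

a = 1.96, b = -0.90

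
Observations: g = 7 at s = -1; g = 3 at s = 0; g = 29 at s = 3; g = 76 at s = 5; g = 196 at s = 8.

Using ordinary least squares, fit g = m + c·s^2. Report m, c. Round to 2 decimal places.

m = 2.62, c = 3.01

Normal-equation sums: Σ1 = 5, Σs^2 = 99, Σs^2·s^2 = 4803.
Moment sums: Σg = 311, Σs^2·g = 14712.
Eliminating c: 4803·(row 1) − 99·(row 2) gives 14214·m = 4803·311 − 99·14712 = 37245, so m = 12415/4738.
Then c = (14712 − 99·(12415/4738))/4803 = 14257/4738.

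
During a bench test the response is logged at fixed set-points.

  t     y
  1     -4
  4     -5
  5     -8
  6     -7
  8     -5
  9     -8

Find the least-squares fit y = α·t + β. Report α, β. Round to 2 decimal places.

Forming XᵀX = [[223, 33]; [33, 6]] and Xᵀy = [-218, -37]ᵀ gives XᵀX·[α, β]ᵀ = Xᵀy.
Δ = 223·6 − 33² = 249.
α = ((-218)·6 − 33·(-37))/249 = -29/83; β = (223·(-37) − 33·(-218))/249 = -1057/249.

α = -0.35, β = -4.24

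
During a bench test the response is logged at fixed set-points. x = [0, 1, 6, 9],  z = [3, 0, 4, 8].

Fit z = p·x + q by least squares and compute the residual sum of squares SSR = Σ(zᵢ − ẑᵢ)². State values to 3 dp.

SSR = 8.750

AᵀA·[p, q]ᵀ = Aᵀz reads: 118·p + 16·q = 96;  16·p + 4·q = 15.
(Σx·x = 118, Σx = 16, Σ1 = 4, Σx·z = 96, Σz = 15.)
Δ = 118·4 − 16² = 216.
p = (96·4 − 16·15)/216 = 2/3; q = (118·15 − 16·96)/216 = 13/12.
Residuals: 23/12, -7/4, -13/12, 11/12; SSR = 35/4.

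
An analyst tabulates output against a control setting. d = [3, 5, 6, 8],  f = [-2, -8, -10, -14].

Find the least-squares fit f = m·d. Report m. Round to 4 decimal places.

Normal-equation sums: Σd·d = 134.
For Aᵀf: Σd·f = -218.
AᵀA·[m]ᵀ = Aᵀf becomes [[134]]·[m]ᵀ = [-218]ᵀ.
Hence m = -218 / 134 ≈ -1.62687.

m = -1.6269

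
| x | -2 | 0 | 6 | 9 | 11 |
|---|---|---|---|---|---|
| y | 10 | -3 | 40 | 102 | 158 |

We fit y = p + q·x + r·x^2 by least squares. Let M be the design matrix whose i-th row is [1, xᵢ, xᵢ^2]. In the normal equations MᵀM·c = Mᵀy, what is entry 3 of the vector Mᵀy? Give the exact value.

Entry 3 ↔ basis x^2, so (Mᵀy)_{3} = Σᵢ (x^2)·yᵢ = (4)·(10) + (0)·(-3) + (36)·(40) + (81)·(102) + (121)·(158) = 28860.

28860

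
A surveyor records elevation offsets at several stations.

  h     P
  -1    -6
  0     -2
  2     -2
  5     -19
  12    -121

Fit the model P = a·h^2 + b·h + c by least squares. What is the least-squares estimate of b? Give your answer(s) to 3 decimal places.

b = 1.708

Sums needed: Σh^2·h^2 = 21378, Σh^2·h = 1860, Σh^2 = 174, Σh·h = 174, Σh = 18, Σ1 = 5.
And Σh^2·P = -17913, Σh·P = -1545, ΣP = -150.
Solving the 3×3 system (Gaussian elimination) gives a = -13547/14026, b = 23951/14026, c = -17784/7013.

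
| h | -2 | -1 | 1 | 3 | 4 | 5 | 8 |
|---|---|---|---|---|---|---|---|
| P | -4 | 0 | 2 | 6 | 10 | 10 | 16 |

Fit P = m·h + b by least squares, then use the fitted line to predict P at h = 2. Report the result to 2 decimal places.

P̂ = 4.60

From the data, Σh·h = 120, Σh = 18, Σ1 = 7.
For MᵀP: Σh·P = 246, ΣP = 40.
So MᵀM·[m, b]ᵀ = MᵀP: [[120, 18]; [18, 7]]·[m, b]ᵀ = [246, 40]ᵀ.
Δ = 120·7 − 18² = 516.
m = (246·7 − 18·40)/516 = 167/86; b = (120·40 − 18·246)/516 = 31/43.
At h = 2: P̂ = (167/86)·(2) + (31/43)·(1) = 198/43.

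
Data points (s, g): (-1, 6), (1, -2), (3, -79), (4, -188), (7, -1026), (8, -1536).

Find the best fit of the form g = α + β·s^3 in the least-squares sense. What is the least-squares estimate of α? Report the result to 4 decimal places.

From the data, Σ1 = 6, Σs^3 = 946, Σs^3·s^3 = 384620.
Moment sums: Σg = -2825, Σs^3·g = -1152523.
AᵀA·[α, β]ᵀ = Aᵀg becomes [[6, 946]; [946, 384620]]·[α, β]ᵀ = [-2825, -1152523]ᵀ.
Eliminating β: 384620·(row 1) − 946·(row 2) gives 1412804·α = 384620·(-2825) − 946·(-1152523) = 3735258, so α = 1867629/706402.
Then β = ((-1152523) − 946·(1867629/706402))/384620 = -1060672/353201.

α = 2.6439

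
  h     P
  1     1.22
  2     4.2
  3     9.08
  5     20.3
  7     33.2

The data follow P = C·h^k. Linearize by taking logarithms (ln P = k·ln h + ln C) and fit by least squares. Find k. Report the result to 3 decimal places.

k = 1.708

Let Y = ln P. Fitting Y = k·ln h + ln C by least squares:
AᵀA = [[8.0643, 5.3471]; [5.3471, 5]], rhs = [15.0794, 10.3532]ᵀ  (here Σln h = 5.3471, Σ(ln h)² = 8.0643, Σln P = 10.3532, Σln h·ln P = 15.0794).
Solving (det = 11.7297): k = 1.70826, ln C = 0.24379.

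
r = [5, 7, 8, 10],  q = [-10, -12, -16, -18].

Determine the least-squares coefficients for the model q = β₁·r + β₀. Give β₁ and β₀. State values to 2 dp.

Entries of AᵀA: Σr·r = 238, Σr = 30, Σ1 = 4.
Moment sums: Σr·q = -442, Σq = -56.
So AᵀA·[β₁, β₀]ᵀ = Aᵀq: [[238, 30]; [30, 4]]·[β₁, β₀]ᵀ = [-442, -56]ᵀ.
Eliminating β₀: 4·(row 1) − 30·(row 2) gives 52·β₁ = 4·(-442) − 30·(-56) = -88, so β₁ = -22/13.
Then β₀ = ((-56) − 30·(-22/13))/4 = -17/13.

β₁ = -1.69, β₀ = -1.31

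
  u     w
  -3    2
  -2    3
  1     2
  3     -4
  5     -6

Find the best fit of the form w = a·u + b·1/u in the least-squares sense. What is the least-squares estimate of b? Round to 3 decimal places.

With design matrix X, XᵀX = [[48, 5]; [5, 1361/900]] and Xᵀw = [-52, -27/10]ᵀ.
Eliminating b: (1361/900)·(row 1) − 5·(row 2) gives (3569/75)·a = (1361/900)·(-52) − 5·(-27/10) = -29311/450, so a = -29311/21414.
Then b = ((-27/10) − 5·(-29311/21414))/(1361/900) = 9780/3569.

b = 2.740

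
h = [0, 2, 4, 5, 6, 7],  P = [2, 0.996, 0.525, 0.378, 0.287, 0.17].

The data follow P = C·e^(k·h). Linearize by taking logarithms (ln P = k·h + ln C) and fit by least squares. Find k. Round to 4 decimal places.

k = -0.3397

With ln Pᵢ as the transformed response and hᵢ as the regressor:
Σh = 24.0000, Σ(h)² = 130.0000, Σln P = -3.9483, Σh·ln P = -27.3431.
Equations: 130.0000·k + 24.0000·ln C = -27.3431;  24.0000·k + 6·ln C = -3.9483.
Δ = 130.0000·6 − (24.0000)² = 204.0000; k = (-27.3431·6 − 24.0000·-3.9483)/204.0000 = -0.33970, ln C = (130.0000·-3.9483 − 24.0000·-27.3431)/204.0000 = 0.70075.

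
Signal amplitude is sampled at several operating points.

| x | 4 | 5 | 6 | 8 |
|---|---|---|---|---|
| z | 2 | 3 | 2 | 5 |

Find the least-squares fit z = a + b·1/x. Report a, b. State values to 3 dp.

a = 6.685, b = -19.876

Compute the Gram sums: Σ1 = 4, Σ1/x = 89/120, Σ1/x·1/x = 2101/14400.
And Σz = 12, Σ1/x·z = 247/120.
Normal equations: [[4, 89/120]; [89/120, 2101/14400]]·[a, b]ᵀ = [12, 247/120]ᵀ.
det = 4·(2101/14400) − (89/120)² = 161/4800.
a = (12·(2101/14400) − (89/120)·(247/120))/(161/4800) = 3229/483; b = (4·(247/120) − (89/120)·12)/(161/4800) = -3200/161.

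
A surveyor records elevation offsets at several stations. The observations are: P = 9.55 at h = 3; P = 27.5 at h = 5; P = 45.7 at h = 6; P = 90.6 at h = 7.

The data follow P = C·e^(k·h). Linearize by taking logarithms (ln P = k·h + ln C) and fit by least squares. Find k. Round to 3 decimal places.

Let Y = ln P. Fitting Y = k·h + ln C by least squares:
XᵀX = [[119.0000, 21.0000]; [21.0000, 4]], rhs = [77.8183, 13.8993]ᵀ  (here Σh = 21.0000, Σ(h)² = 119.0000, Σln P = 13.8993, Σh·ln P = 77.8183).
Solving (det = 35.0000): k = 0.55395, ln C = 0.56656.

k = 0.554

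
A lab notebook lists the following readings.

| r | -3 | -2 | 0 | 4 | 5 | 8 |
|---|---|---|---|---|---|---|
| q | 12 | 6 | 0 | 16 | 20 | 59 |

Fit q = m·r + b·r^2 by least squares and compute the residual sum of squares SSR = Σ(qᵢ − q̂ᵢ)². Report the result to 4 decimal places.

Sums needed: Σr·r = 118, Σr·r^2 = 666, Σr^2·r^2 = 5074.
For Mᵀq: Σr·q = 588, Σr^2·q = 4664.
Determinant 118·5074 − 666² = 155176.
m = (588·5074 − 666·4664)/155176 = -15339/19397; b = (118·4664 − 666·588)/155176 = 19843/19397.
Residuals: 480/1141, 6332/19397, 0, 54220/19397, -31440/19397, -2817/19397; SSR = 208429/19397.

SSR = 10.7454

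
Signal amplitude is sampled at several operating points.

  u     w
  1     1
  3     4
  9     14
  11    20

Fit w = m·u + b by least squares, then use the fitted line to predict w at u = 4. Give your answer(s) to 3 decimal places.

The normal equations are: 212·m + 24·b = 359;  24·m + 4·b = 39.
(Σu·u = 212, Σu = 24, Σ1 = 4, Σu·w = 359, Σw = 39.)
Eliminating b: 4·(row 1) − 24·(row 2) gives 272·m = 4·359 − 24·39 = 500, so m = 125/68.
Then b = (39 − 24·(125/68))/4 = -87/68.
At u = 4: ŵ = (125/68)·(4) + (-87/68)·(1) = 413/68.

ŵ = 6.074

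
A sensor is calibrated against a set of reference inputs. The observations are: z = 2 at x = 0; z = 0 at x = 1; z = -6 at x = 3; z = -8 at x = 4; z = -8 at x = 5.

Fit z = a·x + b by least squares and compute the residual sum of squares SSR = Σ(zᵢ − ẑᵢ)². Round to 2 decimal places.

SSR = 4.05

The normal system AᵀA·[a, b]ᵀ = Aᵀz is [[51, 13]; [13, 5]]·[a, b]ᵀ = [-90, -20]ᵀ.
Determinant 51·5 − 13² = 86.
a = ((-90)·5 − 13·(-20))/86 = -95/43; b = (51·(-20) − 13·(-90))/86 = 75/43.
Residuals: 11/43, 20/43, -48/43, -39/43, 56/43; SSR = 174/43.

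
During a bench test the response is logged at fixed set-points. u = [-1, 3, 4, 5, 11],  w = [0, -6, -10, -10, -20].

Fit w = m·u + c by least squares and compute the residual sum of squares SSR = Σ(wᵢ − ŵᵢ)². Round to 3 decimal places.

The normal system AᵀA·[m, c]ᵀ = Aᵀw is [[172, 22]; [22, 5]]·[m, c]ᵀ = [-328, -46]ᵀ.
Eliminating c: 5·(row 1) − 22·(row 2) gives 376·m = 5·(-328) − 22·(-46) = -628, so m = -157/94.
Then c = ((-46) − 22·(-157/94))/5 = -87/47.
Residuals: 17/94, 81/94, -69/47, 19/94, 21/94; SSR = 142/47.

SSR = 3.021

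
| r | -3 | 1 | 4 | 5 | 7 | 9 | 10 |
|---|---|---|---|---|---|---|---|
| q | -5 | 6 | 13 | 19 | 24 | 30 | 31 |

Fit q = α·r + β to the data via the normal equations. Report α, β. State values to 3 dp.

α = 2.868, β = 3.337

The normal system AᵀA·[α, β]ᵀ = Aᵀq is [[281, 33]; [33, 7]]·[α, β]ᵀ = [916, 118]ᵀ.
Eliminating β: 7·(row 1) − 33·(row 2) gives 878·α = 7·916 − 33·118 = 2518, so α = 1259/439.
Then β = (118 − 33·(1259/439))/7 = 1465/439.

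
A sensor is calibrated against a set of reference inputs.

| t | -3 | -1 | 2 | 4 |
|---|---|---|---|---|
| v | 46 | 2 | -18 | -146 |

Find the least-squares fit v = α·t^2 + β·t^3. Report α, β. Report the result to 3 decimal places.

Compute the Gram sums: Σt^2·t^2 = 354, Σt^2·t^3 = 812, Σt^3·t^3 = 4890.
For Mᵀv: Σt^2·v = -1992, Σt^3·v = -10732.
MᵀM·[α, β]ᵀ = Mᵀv becomes [[354, 812]; [812, 4890]]·[α, β]ᵀ = [-1992, -10732]ᵀ.
Δ = 354·4890 − 812² = 1071716.
α = ((-1992)·4890 − 812·(-10732))/1071716 = -256624/267929; β = (354·(-10732) − 812·(-1992))/1071716 = -545406/267929.

α = -0.958, β = -2.036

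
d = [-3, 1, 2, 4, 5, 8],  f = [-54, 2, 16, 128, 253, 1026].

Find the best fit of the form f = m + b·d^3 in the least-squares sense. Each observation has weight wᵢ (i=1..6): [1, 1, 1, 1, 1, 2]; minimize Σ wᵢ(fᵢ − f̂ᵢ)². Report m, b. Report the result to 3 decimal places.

MᵀWM·[m, b]ᵀ = MᵀWf reads: 7·m + 1195·b = 2397;  1195·m + 544803·b = 1092029.
(Σwᵢ·1 = 7, Σwᵢ·d^3 = 1195, Σwᵢ·d^3·d^3 = 544803, Σwᵢ·f = 2397, Σwᵢ·d^3·f = 1092029.)
Determinant 7·544803 − 1195² = 2385596.
m = (2397·544803 − 1195·1092029)/2385596 = 229534/596399; b = (7·1092029 − 1195·2397)/2385596 = 1194947/596399.

m = 0.385, b = 2.004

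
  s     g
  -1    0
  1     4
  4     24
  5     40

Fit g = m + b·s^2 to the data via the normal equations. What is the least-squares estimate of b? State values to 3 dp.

The normal system AᵀA·[m, b]ᵀ = Aᵀg is [[4, 43]; [43, 883]]·[m, b]ᵀ = [68, 1388]ᵀ.
Eliminating b: 883·(row 1) − 43·(row 2) gives 1683·m = 883·68 − 43·1388 = 360, so m = 40/187.
Then b = (1388 − 43·(40/187))/883 = 292/187.

b = 1.561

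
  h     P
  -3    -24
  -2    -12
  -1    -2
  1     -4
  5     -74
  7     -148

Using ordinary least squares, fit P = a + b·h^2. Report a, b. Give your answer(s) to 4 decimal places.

Forming AᵀA = [[6, 89]; [89, 3125]] and AᵀP = [-264, -9372]ᵀ gives AᵀA·[a, b]ᵀ = AᵀP.
Eliminating b: 3125·(row 1) − 89·(row 2) gives 10829·a = 3125·(-264) − 89·(-9372) = 9108, so a = 9108/10829.
Then b = ((-9372) − 89·(9108/10829))/3125 = -32736/10829.

a = 0.8411, b = -3.0230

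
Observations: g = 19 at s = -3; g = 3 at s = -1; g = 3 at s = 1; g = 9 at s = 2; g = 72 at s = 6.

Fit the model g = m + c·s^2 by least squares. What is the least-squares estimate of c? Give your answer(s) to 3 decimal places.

Compute the Gram sums: Σ1 = 5, Σs^2 = 51, Σs^2·s^2 = 1395.
Right-hand side: Σg = 106, Σs^2·g = 2805.
MᵀM·[m, c]ᵀ = Mᵀg becomes [[5, 51]; [51, 1395]]·[m, c]ᵀ = [106, 2805]ᵀ.
Eliminating c: 1395·(row 1) − 51·(row 2) gives 4374·m = 1395·106 − 51·2805 = 4815, so m = 535/486.
Then c = (2805 − 51·(535/486))/1395 = 2873/1458.

c = 1.971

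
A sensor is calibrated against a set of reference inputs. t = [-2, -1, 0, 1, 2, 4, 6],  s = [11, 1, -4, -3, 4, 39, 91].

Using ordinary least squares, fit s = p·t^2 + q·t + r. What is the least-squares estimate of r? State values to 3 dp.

The normal equations are: 1586·p + 280·q + 62·r = 3958;  280·p + 62·q + 10·r = 684;  62·p + 10·q + 7·r = 139.
(Σt^2·t^2 = 1586, Σt^2·t = 280, Σt^2 = 62, Σt·t = 62, Σt = 10, Σ1 = 7, Σt^2·s = 3958, Σt·s = 684, Σs = 139.)
Row-reducing yields p = 65074/22449, q = -32687/22449, r = -27967/7483.

r = -3.737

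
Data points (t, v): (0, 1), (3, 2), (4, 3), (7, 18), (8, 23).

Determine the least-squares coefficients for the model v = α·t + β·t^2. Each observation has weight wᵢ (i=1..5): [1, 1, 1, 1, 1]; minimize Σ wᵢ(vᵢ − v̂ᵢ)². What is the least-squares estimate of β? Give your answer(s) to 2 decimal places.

Setting ∂/∂α … = 0 gives: 138·α + 946·β = 328;  946·α + 6834·β = 2420.
Eliminating β: 6834·(row 1) − 946·(row 2) gives 48176·α = 6834·328 − 946·2420 = -47768, so α = -5971/6022.
Then β = (2420 − 946·(-5971/6022))/6834 = 2959/6022.

β = 0.49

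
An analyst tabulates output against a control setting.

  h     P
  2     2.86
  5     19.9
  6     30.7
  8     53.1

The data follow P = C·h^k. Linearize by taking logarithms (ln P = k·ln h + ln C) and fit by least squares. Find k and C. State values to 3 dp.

Taking logs, ln P = k·ln h + ln C, so regress ln P on ln h.
XᵀX = [[10.6052, 6.1738]; [6.1738, 4]], rhs = [19.9371, 11.4380]ᵀ  (here Σln h = 6.1738, Σ(ln h)² = 10.6052, Σln P = 11.4380, Σln h·ln P = 19.9371).
Slope k = (n·Σln h·ln P − Σln h·Σln P)/(n·Σ(ln h)² − (Σln h)²) = (4·19.9371 − 6.1738·11.4380)/4.3053 = 2.12132; ln C = (Σln P − k·Σln h)/n = -0.41465, so C = exp(-0.41465) = 0.66057.

k = 2.121, C = 0.661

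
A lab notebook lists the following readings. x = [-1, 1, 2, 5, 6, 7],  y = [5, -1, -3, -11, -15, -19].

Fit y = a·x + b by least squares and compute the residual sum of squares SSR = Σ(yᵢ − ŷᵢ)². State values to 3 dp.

Normal-equation sums: Σx·x = 116, Σx = 20, Σ1 = 6.
Right-hand side: Σx·y = -290, Σy = -44.
MᵀM·[a, b]ᵀ = Mᵀy becomes [[116, 20]; [20, 6]]·[a, b]ᵀ = [-290, -44]ᵀ.
Δ = 116·6 − 20² = 296.
a = ((-290)·6 − 20·(-44))/296 = -215/74; b = (116·(-44) − 20·(-290))/296 = 87/37.
Residuals: -19/74, -33/74, 17/37, 87/74, 3/37, -75/74; SSR = 107/37.

SSR = 2.892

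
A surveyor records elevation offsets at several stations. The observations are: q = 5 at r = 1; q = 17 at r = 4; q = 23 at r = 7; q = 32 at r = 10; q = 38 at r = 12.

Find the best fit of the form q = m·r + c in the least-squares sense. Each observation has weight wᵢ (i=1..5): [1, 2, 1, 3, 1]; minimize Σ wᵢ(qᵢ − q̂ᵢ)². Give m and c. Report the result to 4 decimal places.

m = 2.8152, c = 4.0900

Sums needed: Σwᵢ·r·r = 526, Σwᵢ·r = 58, Σwᵢ·1 = 8.
Right-hand side: Σwᵢ·r·q = 1718, Σwᵢ·q = 196.
Δ = 526·8 − 58² = 844.
m = (1718·8 − 58·196)/844 = 594/211; c = (526·196 − 58·1718)/844 = 863/211.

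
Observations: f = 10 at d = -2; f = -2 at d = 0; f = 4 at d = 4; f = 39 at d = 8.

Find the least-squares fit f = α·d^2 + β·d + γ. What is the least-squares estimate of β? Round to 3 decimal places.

From the data, Σd^2·d^2 = 4368, Σd^2·d = 568, Σd^2 = 84, Σd·d = 84, Σd = 10, Σ1 = 4.
Right-hand side: Σd^2·f = 2600, Σd·f = 308, Σf = 51.
Row-reducing yields α = 3199/3184, β = -4835/1592, γ = -301/398.

β = -3.037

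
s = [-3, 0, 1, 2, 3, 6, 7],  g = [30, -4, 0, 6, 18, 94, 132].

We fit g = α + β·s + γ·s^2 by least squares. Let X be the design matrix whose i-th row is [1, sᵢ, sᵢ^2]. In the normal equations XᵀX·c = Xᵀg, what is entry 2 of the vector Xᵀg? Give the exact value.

1464

Entry 2 ↔ basis s, so (Xᵀg)_{2} = Σᵢ (s)·gᵢ = (-3)·(30) + (0)·(-4) + (1)·(0) + (2)·(6) + (3)·(18) + (6)·(94) + (7)·(132) = 1464.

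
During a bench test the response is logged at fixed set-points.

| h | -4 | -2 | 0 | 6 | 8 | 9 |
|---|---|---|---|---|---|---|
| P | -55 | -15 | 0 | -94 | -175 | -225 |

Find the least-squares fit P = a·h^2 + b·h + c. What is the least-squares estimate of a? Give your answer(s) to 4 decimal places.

With design matrix A, AᵀA = [[12225, 1385, 201]; [1385, 201, 17]; [201, 17, 6]] and AᵀP = [-33749, -3739, -564]ᵀ.
Inverting the 3×3 Gram matrix, [a, b, c]ᵀ = [-224723/74676, 50993/24892, 2687/2667]ᵀ.

a = -3.0093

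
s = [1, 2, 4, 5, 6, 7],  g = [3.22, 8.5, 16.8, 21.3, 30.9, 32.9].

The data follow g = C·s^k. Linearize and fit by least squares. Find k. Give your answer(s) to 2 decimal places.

Taking logs, ln g = k·ln s + ln C, so regress ln g on ln s.
XᵀX = [[11.9895, 7.4265]; [7.4265, 6]], rhs = [23.2625, 16.1138]ᵀ  (here Σln s = 7.4265, Σ(ln s)² = 11.9895, Σln g = 16.1138, Σln s·ln g = 23.2625).
Slope k = (n·Σln s·ln g − Σln s·Σln g)/(n·Σ(ln s)² − (Σln s)²) = (6·23.2625 − 7.4265·16.1138)/16.7835 = 1.18601; ln C = (Σln g − k·Σln s)/n = 1.21763.

k = 1.19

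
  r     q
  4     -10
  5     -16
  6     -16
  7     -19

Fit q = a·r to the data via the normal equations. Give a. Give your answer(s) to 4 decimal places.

a = -2.7698

With design matrix X, XᵀX = [[126]] and Xᵀq = [-349]ᵀ.
a = (-349)/126 = -2.76984.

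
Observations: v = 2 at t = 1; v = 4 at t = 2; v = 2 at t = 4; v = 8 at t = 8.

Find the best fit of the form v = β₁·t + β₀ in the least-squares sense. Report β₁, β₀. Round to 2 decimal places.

β₁ = 0.77, β₀ = 1.13

MᵀM·[β₁, β₀]ᵀ = Mᵀv reads: 85·β₁ + 15·β₀ = 82;  15·β₁ + 4·β₀ = 16.
det = 85·4 − 15² = 115.
β₁ = (82·4 − 15·16)/115 = 88/115; β₀ = (85·16 − 15·82)/115 = 26/23.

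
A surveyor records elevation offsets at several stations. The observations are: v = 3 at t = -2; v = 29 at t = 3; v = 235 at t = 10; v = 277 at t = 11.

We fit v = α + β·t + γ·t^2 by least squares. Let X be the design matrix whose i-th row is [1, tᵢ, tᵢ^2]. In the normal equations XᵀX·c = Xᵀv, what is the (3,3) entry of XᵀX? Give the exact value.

24738

Row 3 ↔ basis t^2, column 3 ↔ basis t^2, so (XᵀX)_{3,3} = Σᵢ (t^2)·(t^2) = (4)·(4) + (9)·(9) + (100)·(100) + (121)·(121) = 24738.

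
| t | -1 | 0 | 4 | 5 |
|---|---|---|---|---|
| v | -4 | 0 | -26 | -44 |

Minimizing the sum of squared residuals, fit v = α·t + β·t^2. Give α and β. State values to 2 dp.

α = 2.07, β = -2.16

Setting ∂/∂α … = 0 gives: 42·α + 188·β = -320;  188·α + 882·β = -1520.
Determinant 42·882 − 188² = 1700.
α = ((-320)·882 − 188·(-1520))/1700 = 176/85; β = (42·(-1520) − 188·(-320))/1700 = -184/85.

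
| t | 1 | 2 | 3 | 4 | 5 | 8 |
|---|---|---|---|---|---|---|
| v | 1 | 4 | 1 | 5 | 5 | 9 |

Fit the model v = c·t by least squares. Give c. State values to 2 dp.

c = 1.08

The normal equations are: 119·c = 129.
(Σt·t = 119, Σt·v = 129.)
c = 129/119 = 1.08403.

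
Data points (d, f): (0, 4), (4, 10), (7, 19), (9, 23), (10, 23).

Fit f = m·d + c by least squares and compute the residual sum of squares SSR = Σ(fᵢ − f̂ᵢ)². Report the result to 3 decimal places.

SSR = 6.558

Normal-equation sums: Σd·d = 246, Σd = 30, Σ1 = 5.
Right-hand side: Σd·f = 610, Σf = 79.
So AᵀA·[m, c]ᵀ = Aᵀf: [[246, 30]; [30, 5]]·[m, c]ᵀ = [610, 79]ᵀ.
Eliminating c: 5·(row 1) − 30·(row 2) gives 330·m = 5·610 − 30·79 = 680, so m = 68/33.
Then c = (79 − 30·(68/33))/5 = 189/55.
Residuals: 31/55, -277/165, 188/165, 56/55, -172/165; SSR = 1082/165.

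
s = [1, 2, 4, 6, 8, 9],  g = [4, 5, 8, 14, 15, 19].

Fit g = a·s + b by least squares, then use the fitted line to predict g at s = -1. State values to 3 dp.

ĝ = -0.244

From the data, Σs·s = 202, Σs = 30, Σ1 = 6.
Moment sums: Σs·g = 421, Σg = 65.
So MᵀM·[a, b]ᵀ = Mᵀg: [[202, 30]; [30, 6]]·[a, b]ᵀ = [421, 65]ᵀ.
Determinant 202·6 − 30² = 312.
a = (421·6 − 30·65)/312 = 24/13; b = (202·65 − 30·421)/312 = 125/78.
At s = -1: ĝ = (24/13)·(-1) + (125/78)·(1) = -19/78.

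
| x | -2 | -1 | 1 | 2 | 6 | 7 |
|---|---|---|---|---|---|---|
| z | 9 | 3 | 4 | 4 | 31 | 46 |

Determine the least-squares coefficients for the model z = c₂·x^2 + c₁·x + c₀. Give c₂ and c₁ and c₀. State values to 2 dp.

Setting ∂/∂c₂ … = 0 gives: 3731·c₂ + 559·c₁ + 95·c₀ = 3429;  559·c₂ + 95·c₁ + 13·c₀ = 499;  95·c₂ + 13·c₁ + 6·c₀ = 97.
(Σx^2·x^2 = 3731, Σx^2·x = 559, Σx^2 = 95, Σx·x = 95, Σx = 13, Σ1 = 6, Σx^2·z = 3429, Σx·z = 499, Σz = 97.)
Solving the 3×3 system (Gaussian elimination) gives c₂ = 73561/72300, c₁ = -76259/72300, c₀ = 28227/12050.

c₂ = 1.02, c₁ = -1.05, c₀ = 2.34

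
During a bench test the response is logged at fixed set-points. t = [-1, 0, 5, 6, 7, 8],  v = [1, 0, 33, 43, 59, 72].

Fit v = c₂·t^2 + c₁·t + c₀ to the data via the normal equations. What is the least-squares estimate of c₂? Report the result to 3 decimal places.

c₂ = 0.901

The normal equations are: 8419·c₂ + 1195·c₁ + 175·c₀ = 9873;  1195·c₂ + 175·c₁ + 25·c₀ = 1411;  175·c₂ + 25·c₁ + 6·c₀ = 208.
(Σt^2·t^2 = 8419, Σt^2·t = 1195, Σt^2 = 175, Σt·t = 175, Σt = 25, Σ1 = 6, Σt^2·v = 9873, Σt·v = 1411, Σv = 208.)
Solving the 3×3 system (Gaussian elimination) gives c₂ = 2407/2670, c₁ = 23443/13350, c₀ = 94/89.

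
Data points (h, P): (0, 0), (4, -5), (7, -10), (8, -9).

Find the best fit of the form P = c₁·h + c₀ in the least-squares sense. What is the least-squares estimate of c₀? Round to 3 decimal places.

Setting ∂/∂c₁ … = 0 gives: 129·c₁ + 19·c₀ = -162;  19·c₁ + 4·c₀ = -24.
Δ = 129·4 − 19² = 155.
c₁ = ((-162)·4 − 19·(-24))/155 = -192/155; c₀ = (129·(-24) − 19·(-162))/155 = -18/155.

c₀ = -0.116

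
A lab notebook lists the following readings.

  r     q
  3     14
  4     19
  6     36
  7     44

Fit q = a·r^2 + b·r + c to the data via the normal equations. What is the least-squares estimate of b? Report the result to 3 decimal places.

Entries of AᵀA: Σr^2·r^2 = 4034, Σr^2·r = 650, Σr^2 = 110, Σr·r = 110, Σr = 20, Σ1 = 4.
For Aᵀq: Σr^2·q = 3882, Σr·q = 642, Σq = 113.
So AᵀA·[a, b, c]ᵀ = Aᵀq: [[4034, 650, 110]; [650, 110, 20]; [110, 20, 4]]·[a, b, c]ᵀ = [3882, 642, 113]ᵀ.
Inverting the 3×3 Gram matrix, [a, b, c]ᵀ = [1/2, 27/10, 1]ᵀ.

b = 2.700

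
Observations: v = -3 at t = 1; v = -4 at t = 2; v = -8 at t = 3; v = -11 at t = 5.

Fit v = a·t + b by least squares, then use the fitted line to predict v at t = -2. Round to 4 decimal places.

Forming XᵀX = [[39, 11]; [11, 4]] and Xᵀv = [-90, -26]ᵀ gives XᵀX·[a, b]ᵀ = Xᵀv.
Eliminating b: 4·(row 1) − 11·(row 2) gives 35·a = 4·(-90) − 11·(-26) = -74, so a = -74/35.
Then b = ((-26) − 11·(-74/35))/4 = -24/35.
At t = -2: v̂ = (-74/35)·(-2) + (-24/35)·(1) = 124/35.

v̂ = 3.5429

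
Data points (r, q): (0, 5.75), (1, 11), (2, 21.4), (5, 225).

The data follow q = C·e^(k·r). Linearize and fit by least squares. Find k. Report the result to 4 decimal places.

k = 0.7394

Let Y = ln q. Fitting Y = k·r + ln C by least squares:
XᵀX = [[30.0000, 8.0000]; [8.0000, 4]], rhs = [35.6052, 12.6266]ᵀ  (here Σr = 8.0000, Σ(r)² = 30.0000, Σln q = 12.6266, Σr·ln q = 35.6052).
Slope k = (n·Σr·ln q − Σr·Σln q)/(n·Σ(r)² − (Σr)²) = (4·35.6052 − 8.0000·12.6266)/56.0000 = 0.73943; ln C = (Σln q − k·Σr)/n = 1.67779.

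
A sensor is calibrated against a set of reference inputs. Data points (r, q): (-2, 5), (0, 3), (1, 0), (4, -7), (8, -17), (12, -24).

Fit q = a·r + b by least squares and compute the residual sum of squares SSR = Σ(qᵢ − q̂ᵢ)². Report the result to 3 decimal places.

SSR = 4.824

XᵀX·[a, b]ᵀ = Xᵀq reads: 229·a + 23·b = -462;  23·a + 6·b = -40.
(Σr·r = 229, Σr = 23, Σ1 = 6, Σr·q = -462, Σq = -40.)
Eliminating b: 6·(row 1) − 23·(row 2) gives 845·a = 6·(-462) − 23·(-40) = -1852, so a = -1852/845.
Then b = ((-40) − 23·(-1852/845))/6 = 1466/845.
Residuals: -189/169, 1069/845, 386/845, 27/845, -203/169, 478/845; SSR = 4076/845.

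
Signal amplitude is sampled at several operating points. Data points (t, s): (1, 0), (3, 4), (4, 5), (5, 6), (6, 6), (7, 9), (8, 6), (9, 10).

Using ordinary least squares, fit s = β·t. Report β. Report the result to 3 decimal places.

Sums needed: Σt·t = 281.
Moment sums: Σt·s = 299.
Normal equations: [[281]]·[β]ᵀ = [299]ᵀ.
Hence β = 299 / 281 ≈ 1.06406.

β = 1.064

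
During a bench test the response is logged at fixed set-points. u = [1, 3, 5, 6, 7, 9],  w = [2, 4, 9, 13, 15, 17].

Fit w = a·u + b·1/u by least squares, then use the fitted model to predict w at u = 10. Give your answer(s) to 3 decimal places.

ŵ = 19.740

Setting ∂/∂a … = 0 gives: 201·a + 6·b = 395;  6·a + (480901/396900)·b = 7139/630.
Eliminating b: (480901/396900)·(row 1) − 6·(row 2) gives (27457567/132300)·a = (480901/396900)·395 − 6·(7139/630) = 6518819/15876, so a = 162970475/82372701.
Then b = ((7139/630) − 6·(162970475/82372701))/(480901/396900) = -12213810/27457567.
At u = 10: ŵ = (162970475/82372701)·(10) + (-12213810/27457567)·(1/10) = 1626040607/82372701.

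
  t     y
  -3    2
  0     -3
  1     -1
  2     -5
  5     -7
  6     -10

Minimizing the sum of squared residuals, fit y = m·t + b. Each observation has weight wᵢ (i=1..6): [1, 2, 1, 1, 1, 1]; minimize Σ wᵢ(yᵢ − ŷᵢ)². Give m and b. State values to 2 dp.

Normal-equation sums: Σwᵢ·t·t = 75, Σwᵢ·t = 11, Σwᵢ·1 = 7.
And Σwᵢ·t·y = -112, Σwᵢ·y = -27.
XᵀWX·[m, b]ᵀ = XᵀWy becomes [[75, 11]; [11, 7]]·[m, b]ᵀ = [-112, -27]ᵀ.
Eliminating b: 7·(row 1) − 11·(row 2) gives 404·m = 7·(-112) − 11·(-27) = -487, so m = -487/404.
Then b = ((-27) − 11·(-487/404))/7 = -793/404.

m = -1.21, b = -1.96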